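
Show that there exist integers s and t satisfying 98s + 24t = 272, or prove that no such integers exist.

Every value of 98s + 24t is a multiple of gcd(98, 24) = 2; since 2 ∣ 272, solutions exist.
Dividing through by 2 reduces the equation to 49s + 12t = 136.
Euclidean algorithm: 49 = 4·12 + 1, 12 = 12·1 + 0.
Unwinding: 1 = 49 − 4·12, i.e. 49·1 + 12·(-4) = 1.
Scaling by 136 gives the particular solution (s, t) = (136, -544).
Subtracting 11·12 from s and adding 11·49 to t gives the tidier solution (4, -5).
Check: 98·4 + 24·(-5) = 392 − 120 = 272. ✓

s = 4, t = -5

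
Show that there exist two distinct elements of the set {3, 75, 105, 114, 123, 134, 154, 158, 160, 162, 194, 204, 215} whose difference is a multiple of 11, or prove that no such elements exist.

Reduce each element mod 11: 3↦3, 75↦9, 105↦6, 114↦4, 123↦2, 134↦2, 154↦0, 158↦4, 160↦6, 162↦8, 194↦7, 204↦6, 215↦6. The residue 6 repeats (at 105 and 160), and 160 − 105 = 55 = 5·11.

The pair (105, 160) works.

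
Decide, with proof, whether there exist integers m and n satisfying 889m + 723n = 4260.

m = 618, n = -754

Since gcd(889, 723) = 1, every integer is an integer combination of 889 and 723.
Run the Euclidean algorithm on 889 and 723: 889 = 1·723 + 166, 723 = 4·166 + 59, 166 = 2·59 + 48, 59 = 1·48 + 11, 48 = 4·11 + 4, 11 = 2·4 + 3, 4 = 1·3 + 1, 3 = 3·1 + 0.
Working back up the chain: 1 = 4 − 1·3 = 4 − (11 − 2·4) = −11 + 3·4 = −11 + 3·(48 − 4·11) = 3·48 − 13·11 = 3·48 − 13·(59 − 1·48) = −13·59 + 16·48 = −13·59 + 16·(166 − 2·59) = 16·166 − 45·59 = 16·166 − 45·(723 − 4·166) = −45·723 + 196·166 = −45·723 + 196·(889 − 1·723) = 196·889 − 241·723. So 889·196 + 723·(-241) = 1.
Multiplying through by 4260: m = 196·4260 = 834960, n = (-241)·4260 = -1026660 is a solution.
Subtracting 1154·723 from m and adding 1154·889 to n gives the tidier solution (618, -754).
Indeed 889·618 + 723·(-754) = 549402 − 545142 = 4260.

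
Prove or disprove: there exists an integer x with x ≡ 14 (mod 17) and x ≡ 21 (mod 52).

x = 541

The moduli 17 and 52 are coprime, so by the Chinese Remainder Theorem a unique solution modulo 884 exists.
Write x = 14 + 17t and require 14 + 17t ≡ 21 (mod 52), i.e. 17t ≡ 7 (mod 52).
To invert 17 modulo 52: 52 = 3·17 + 1, 17 = 17·1 + 0, and unwinding, 1 = 52 − 3·17. Thus 17⁻¹ ≡ -3 ≡ 49 (mod 52).
Multiplying by 49: t ≡ 49·7 = 343 ≡ 31 (mod 52).
With t = 31: x = 14 + 17·31 = 541.
Verify: 541 = 31·17 + 14 and 541 = 10·52 + 21. ✓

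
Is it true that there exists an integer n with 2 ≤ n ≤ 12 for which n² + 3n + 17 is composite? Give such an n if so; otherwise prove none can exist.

At n = 7: 7² + 3·7 + 17 = 87 = 3·29, which is composite.

n = 7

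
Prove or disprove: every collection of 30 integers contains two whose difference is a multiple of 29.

Partition the integers by their residue mod 29; there are 29 classes.
With 30 integers and only 29 classes, the pigeonhole principle forces two of them, say a and b, into the same class.
Then a ≡ b (mod 29), i.e. 29 ∣ (a − b).

Yes, this is always true.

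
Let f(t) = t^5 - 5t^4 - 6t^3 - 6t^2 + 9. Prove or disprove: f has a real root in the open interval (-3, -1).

f(-3) = -531 and f(-1) = 3, which have opposite signs.
As a polynomial, f is continuous on every closed interval.
By the Intermediate Value Theorem f must vanish at some point of (-3, -1).

Such a root exists.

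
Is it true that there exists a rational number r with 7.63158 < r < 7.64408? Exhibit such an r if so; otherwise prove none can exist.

Multiplying by 11: 11·7.63158 = 83.94738 and 11·7.64408 = 84.08488, so the integer 84 lies strictly between them.
Hence 84/11 is a rational number with 7.63158 < 84/11 < 7.64408.

r = 84/11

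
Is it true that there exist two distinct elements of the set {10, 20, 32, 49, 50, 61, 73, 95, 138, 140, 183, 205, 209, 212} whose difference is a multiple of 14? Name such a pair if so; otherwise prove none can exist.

Residues mod 14: 10↦10, 20↦6, 32↦4, 49↦7, 50↦8, 61↦5, 73↦3, 95↦11, 138↦12, 140↦0, 183↦1, 205↦9, 209↦13, 212↦2.
These 14 residues are pairwise different, hence no difference of two elements is divisible by 14.

No, no such pair exists.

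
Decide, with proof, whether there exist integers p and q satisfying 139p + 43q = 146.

p = 6, q = -16

Since gcd(139, 43) = 1, every integer is an integer combination of 139 and 43.
Run the Euclidean algorithm on 139 and 43: 139 = 3·43 + 10, 43 = 4·10 + 3, 10 = 3·3 + 1, 3 = 3·1 + 0.
Back-substituting, 1 = 10 − 3·3 = 10 − 3·(43 − 4·10) = −3·43 + 13·10 = −3·43 + 13·(139 − 3·43) = 13·139 − 42·43; that is, 139·13 + 43·(-42) = 1.
Times 146: 139·1898 + 43·(-6132) = 146, so (1898, -6132) solves it.
Subtracting 44·43 from p and adding 44·139 to q gives the tidier solution (6, -16).
Check: 139·6 + 43·(-16) = 834 − 688 = 146. ✓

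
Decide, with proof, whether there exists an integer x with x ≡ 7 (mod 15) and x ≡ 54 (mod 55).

There is no such integer.

Reduce both congruences modulo 5, which divides 15 and 55: they say x ≡ 7 (mod 5) and x ≡ 54 (mod 5).
These are incompatible: 7 − 54 = -47 is not divisible by 5.
Therefore no such x exists.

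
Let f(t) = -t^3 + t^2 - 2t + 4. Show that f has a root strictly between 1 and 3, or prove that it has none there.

f(1) = 2 and f(3) = -20, which have opposite signs.
As a polynomial, f is continuous on every closed interval.
By the Intermediate Value Theorem, f takes the value 0 somewhere in the open interval.

Such a root exists.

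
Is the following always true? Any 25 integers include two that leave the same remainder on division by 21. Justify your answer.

Partition the integers by their residue mod 21; there are 21 classes.
Since 25 > 21, two of the 25 integers must share a residue class by the pigeonhole principle; call them a and b.
That is, a and b leave the same remainder on division by 21, as claimed.

Yes.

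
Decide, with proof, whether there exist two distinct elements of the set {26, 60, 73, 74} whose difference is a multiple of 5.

Residues mod 5: 26↦1, 60↦0, 73↦3, 74↦4.
All 4 residues are distinct, so no two elements differ by a multiple of 5.

No, no such pair exists.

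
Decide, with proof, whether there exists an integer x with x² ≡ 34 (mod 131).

x = 54

Take x = 54. Then 54² = 2916 = 22·131 + 34, so 54² ≡ 34 (mod 131).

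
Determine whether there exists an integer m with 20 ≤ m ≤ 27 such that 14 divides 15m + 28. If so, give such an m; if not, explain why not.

No, no such integer m in that range exists.

The values of 15m + 28 for m = 20, 21, …, 27 are 328, 343, 358, 373, 388, 403, 418, 433; reduced mod 14 these are 6, 7, 8, 9, 10, 11, 12, 13.
Since 0 is absent from this list, 14 ∤ 15m + 28 for every m with 20 ≤ m ≤ 27.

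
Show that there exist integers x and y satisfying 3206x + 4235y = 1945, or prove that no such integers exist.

Both 3206 and 4235 are divisible by gcd(3206, 4235) = 7, hence so is any combination 3206x + 4235y.
However 1945 leaves remainder 6 on division by 7.
So the equation is unsolvable over ℤ.

There are no such integers.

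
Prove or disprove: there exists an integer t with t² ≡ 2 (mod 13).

Computing t² mod 13 for t = 0, 1, …, 6 (enough, by the symmetry t ↦ 13 − t) gives 0, 1, 4, 9, 3, 12, 10.
So the quadratic residues mod 13 are {0, 1, 3, 4, 9, 10, 12}, and 2 is not among them.
Hence no integer t has t² ≡ 2 (mod 13).

No such integer exists.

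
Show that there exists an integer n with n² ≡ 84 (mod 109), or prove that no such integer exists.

n = 56

n = 56 works: 56² = 3136, and 3136 − 84 = 3052 = 28·109.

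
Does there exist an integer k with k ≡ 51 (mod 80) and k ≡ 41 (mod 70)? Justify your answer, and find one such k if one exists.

k = 531

Here gcd(80, 70) = 10, and both 51 and 41 leave remainder 1 mod 10, so the system is consistent.
List candidates k ≡ 51 (mod 80): 51, 131, 211, 291, 371, 451, 531. Modulo 70 these are 51, 61, 1, 11, 21, 31, 41; 531 gives 41 as required.
Verify: 531 = 6·80 + 51 and 531 = 7·70 + 41. ✓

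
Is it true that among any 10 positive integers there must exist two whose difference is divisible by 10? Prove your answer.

No, the set {16, 17, 18, 19, 20, 21, 22, 23, 24, 25} is a counterexample.

Consider the 10 integers 16, 17, …, 25. They lie in distinct residue classes modulo 10, since 10 ≤ 10.
The differences between them range over 1, …, 9, none of which is divisible by 10.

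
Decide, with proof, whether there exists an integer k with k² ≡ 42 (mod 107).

k = 91

Take k = 91. Then 91² = 8281 = 77·107 + 42, so 91² ≡ 42 (mod 107).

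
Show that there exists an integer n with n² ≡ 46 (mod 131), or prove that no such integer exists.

n = 35 works: 35² = 1225, and 1225 − 46 = 1179 = 9·131.

n = 35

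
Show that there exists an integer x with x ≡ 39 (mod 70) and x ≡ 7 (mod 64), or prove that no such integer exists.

Here gcd(70, 64) = 2, and both 39 and 7 leave remainder 1 mod 2, so the system is consistent.
Put x = 39 + 70t, so we need 70t ≡ 32 (mod 64), equivalently (divide by 2) 35t ≡ 16 (mod 32).
35 ≡ 3 (mod 32), so this reads 3t ≡ 16 (mod 32). Note 3·11 = 33 ≡ 1 (mod 32) (as 33 − 1 = 1·32), so 3⁻¹ ≡ 11.
Multiplying by 11: t ≡ 11·16 = 176 ≡ 16 (mod 32).
Then x = 39 + 70·16 = 1159.
Indeed 1159 ≡ 39 (mod 70) and 1159 ≡ 7 (mod 64).

x = 1159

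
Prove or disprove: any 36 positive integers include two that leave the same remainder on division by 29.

Yes, this is always true.

Each integer lies in one of the 29 residue classes modulo 29.
With 36 integers and only 29 classes, the pigeonhole principle forces two of them, say a and b, into the same class.
That is, a and b leave the same remainder on division by 29, as claimed.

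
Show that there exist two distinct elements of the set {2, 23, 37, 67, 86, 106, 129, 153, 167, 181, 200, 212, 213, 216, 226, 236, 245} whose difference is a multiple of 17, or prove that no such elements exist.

Reduce each element modulo 17: 2↦2, 23↦6, 37↦3, 67↦16, 86↦1, 106↦4, 129↦10, 153↦0, 167↦14, 181↦11, 200↦13, 212↦8, 213↦9, 216↦12, 226↦5, 236↦15, 245↦7.
All 17 residues are distinct, so no two elements differ by a multiple of 17.

No such pair exists.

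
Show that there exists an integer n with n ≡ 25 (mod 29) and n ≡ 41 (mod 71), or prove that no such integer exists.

n = 112

Since 29 and 71 share no common factor, CRT says the pair of congruences has a solution (unique mod 2059).
Any solution of the first congruence is n = 25 + 29t; substituting into the second, 29t ≡ 41 − 25 ≡ 16 (mod 71).
To invert 29 modulo 71: 71 = 2·29 + 13, 29 = 2·13 + 3, 13 = 4·3 + 1, 3 = 3·1 + 0, and unwinding, 1 = 13 − 4·3 = 13 − 4·(29 − 2·13) = −4·29 + 9·13 = −4·29 + 9·(71 − 2·29) = 9·71 − 22·29. Thus 29⁻¹ ≡ -22 ≡ 49 (mod 71).
Multiplying by 49: t ≡ 49·16 = 784 ≡ 3 (mod 71).
With t = 3: n = 25 + 29·3 = 112.
Verify: 112 = 3·29 + 25 and 112 = 1·71 + 41. ✓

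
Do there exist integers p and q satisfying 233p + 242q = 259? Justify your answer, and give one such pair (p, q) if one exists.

233 and 242 are coprime, so 233p + 242q ranges over all of ℤ.
Dividing repeatedly: 242 = 1·233 + 9, 233 = 25·9 + 8, 9 = 1·8 + 1, 8 = 8·1 + 0.
Unwinding: 1 = 9 − 1·8 = 9 − (233 − 25·9) = −233 + 26·9 = −233 + 26·(242 − 1·233) = 26·242 − 27·233, i.e. 233·(-27) + 242·26 = 1.
Multiplying through by 259: p = (-27)·259 = -6993, q = 26·259 = 6734 is a solution.
Adding 29·242 to p and subtracting 29·233 from q gives the tidier solution (25, -23).
Indeed 233·25 + 242·(-23) = 5825 − 5566 = 259.

p = 25, q = -23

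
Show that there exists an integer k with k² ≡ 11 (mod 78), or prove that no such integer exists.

Work modulo the divisor 3 of 78. If k² ≡ 11 (mod 78) then k² ≡ 2 (mod 3).
Computing k² mod 3 for k = 0, 1, …, 1 (enough, by the symmetry k ↦ 3 − k) gives 0, 1.
The set of squares mod 3 is therefore {0, 1}, which does not contain 2.
Therefore k² ≡ 11 (mod 78) has no solution.

No such integer exists.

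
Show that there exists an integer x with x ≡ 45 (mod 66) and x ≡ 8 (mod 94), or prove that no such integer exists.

Both moduli are multiples of 2 = gcd(66, 94), so any solution would satisfy x ≡ 45 and x ≡ 8 modulo 2 simultaneously.
These are incompatible: 45 − 8 = 37 is not divisible by 2.
Hence the system has no solution.

There is no such integer.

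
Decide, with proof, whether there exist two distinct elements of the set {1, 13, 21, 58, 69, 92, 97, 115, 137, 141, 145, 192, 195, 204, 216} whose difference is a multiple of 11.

Both 13 and 145 leave remainder 2 on division by 11; their difference 132 = 12·11 is a multiple of 11.

Yes: 13 and 145.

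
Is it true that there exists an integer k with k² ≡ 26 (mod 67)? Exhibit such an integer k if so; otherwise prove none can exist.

k = 19 works: 19² = 361, and 361 − 26 = 335 = 5·67.

k = 19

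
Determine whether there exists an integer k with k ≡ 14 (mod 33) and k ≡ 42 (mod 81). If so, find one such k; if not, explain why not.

Reduce both congruences modulo 3, which divides 33 and 81: they say k ≡ 14 (mod 3) and k ≡ 42 (mod 3).
But 14 mod 3 = 2 while 42 mod 3 = 0, a contradiction.
So no integer satisfies both congruences.

There is no such integer.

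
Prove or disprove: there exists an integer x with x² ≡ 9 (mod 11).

Take x = 3. Then 3² = 9, and since 0 ≤ 9 < 11 this is already reduced: 3² ≡ 9 (mod 11).

x = 3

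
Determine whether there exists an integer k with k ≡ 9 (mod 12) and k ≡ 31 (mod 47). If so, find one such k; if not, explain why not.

k = 501

Since 12 and 47 share no common factor, CRT says the pair of congruences has a solution (unique mod 564).
Any solution of the first congruence is k = 9 + 12t; substituting into the second, 12t ≡ 31 − 9 ≡ 22 (mod 47).
To invert 12 modulo 47: 47 = 3·12 + 11, 12 = 1·11 + 1, 11 = 11·1 + 0, and unwinding, 1 = 12 − 1·11 = 12 − (47 − 3·12) = −47 + 4·12. Thus 12⁻¹ ≡ 4 (mod 47).
Therefore t ≡ 4·22 = 88 ≡ 41 (mod 47).
With t = 41: k = 9 + 12·41 = 501.
Indeed 501 ≡ 9 (mod 12) and 501 ≡ 31 (mod 47).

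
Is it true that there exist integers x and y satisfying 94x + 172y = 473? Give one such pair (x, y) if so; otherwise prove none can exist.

gcd(94, 172) = 2, so every integer of the form 94x + 172y is a multiple of 2.
But 473 = 2·236 + 1, so 2 ∤ 473.
So the equation is unsolvable over ℤ.

No, no such integers exist.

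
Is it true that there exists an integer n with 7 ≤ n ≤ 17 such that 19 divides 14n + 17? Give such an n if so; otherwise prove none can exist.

n = 11

Scanning upward from n = 7 gives 115, 129, 143, 157, none divisible by 19. n = 11 works, since 14·11 + 17 = 171 = 9·19.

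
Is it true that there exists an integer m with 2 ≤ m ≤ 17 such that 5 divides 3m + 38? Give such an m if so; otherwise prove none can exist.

m = 4

At m = 4 we get 3·4 + 38 = 50, and 50 = 5·10.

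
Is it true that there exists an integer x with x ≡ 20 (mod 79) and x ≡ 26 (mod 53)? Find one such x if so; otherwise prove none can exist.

x = 3259

Since 79 and 53 share no common factor, CRT says the pair of congruences has a solution (unique mod 4187).
Any solution of the first congruence is x = 20 + 79t; substituting into the second, 79t ≡ 26 − 20 ≡ 6 (mod 53).
79 ≡ 26 (mod 53), so this reads 26t ≡ 6 (mod 53). Since 26·51 = 1326 = 25·53 + 1, the inverse of 26 mod 53 is 51.
Therefore t ≡ 51·6 = 306 ≡ 41 (mod 53).
Taking t = 41 gives x = 20 + 79·41 = 3259.
Indeed 3259 ≡ 20 (mod 79) and 3259 ≡ 26 (mod 53).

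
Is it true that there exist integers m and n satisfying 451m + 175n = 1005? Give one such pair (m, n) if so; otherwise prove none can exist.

m = 55, n = -136

Since gcd(451, 175) = 1, every integer is an integer combination of 451 and 175.
Run the Euclidean algorithm on 451 and 175: 451 = 2·175 + 101, 175 = 1·101 + 74, 101 = 1·74 + 27, 74 = 2·27 + 20, 27 = 1·20 + 7, 20 = 2·7 + 6, 7 = 1·6 + 1, 6 = 6·1 + 0.
Back-substituting, 1 = 7 − 1·6 = 7 − (20 − 2·7) = −20 + 3·7 = −20 + 3·(27 − 1·20) = 3·27 − 4·20 = 3·27 − 4·(74 − 2·27) = −4·74 + 11·27 = −4·74 + 11·(101 − 1·74) = 11·101 − 15·74 = 11·101 − 15·(175 − 1·101) = −15·175 + 26·101 = −15·175 + 26·(451 − 2·175) = 26·451 − 67·175; that is, 451·26 + 175·(-67) = 1.
Scaling by 1005 gives the particular solution (m, n) = (26130, -67335).
Shifting by a multiple of (175, −451) keeps it a solution: m = 26130 − 149·175 = 55, n = -67335 + 149·451 = -136.
Check: 451·55 + 175·(-136) = 24805 − 23800 = 1005. ✓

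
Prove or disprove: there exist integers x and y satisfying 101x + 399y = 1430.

x = 346, y = -84

Since gcd(101, 399) = 1, every integer is an integer combination of 101 and 399.
Run the Euclidean algorithm on 399 and 101: 399 = 3·101 + 96, 101 = 1·96 + 5, 96 = 19·5 + 1, 5 = 5·1 + 0.
Working back up the chain: 1 = 96 − 19·5 = 96 − 19·(101 − 1·96) = −19·101 + 20·96 = −19·101 + 20·(399 − 3·101) = 20·399 − 79·101. So 101·(-79) + 399·20 = 1.
Multiplying through by 1430: x = (-79)·1430 = -112970, y = 20·1430 = 28600 is a solution.
Adding 284·399 to x and subtracting 284·101 from y gives the tidier solution (346, -84).
Indeed 101·346 + 399·(-84) = 34946 − 33516 = 1430.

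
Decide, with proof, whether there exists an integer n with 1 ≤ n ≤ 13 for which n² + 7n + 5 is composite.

n = 10

At n = 10: 10² + 7·10 + 5 = 175 = 5·35, which is composite.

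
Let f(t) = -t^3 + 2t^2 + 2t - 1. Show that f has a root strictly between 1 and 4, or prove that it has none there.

f(1) = 2 and f(4) = -25, which have opposite signs.
Since f is a polynomial it is continuous on [1, 4].
By the Intermediate Value Theorem f must vanish at some point of (1, 4).

Such a root exists.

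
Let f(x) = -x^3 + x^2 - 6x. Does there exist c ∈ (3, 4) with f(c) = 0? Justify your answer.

f has no root in that interval.

f(3) = -36 and f(4) = -72, both negative.
The derivative f'(x) = -3x^2 + 2x - 6 is a quadratic with discriminant 2² − 4·(-3)·(-6) = -68 < 0; it never vanishes, so it is always negative (sign of the leading coefficient).
Hence f is strictly decreasing on ℝ, and in particular on [3, 4]. A strictly monotone function with same-sign endpoint values stays negative on the whole interval, so f has no zero in (3, 4).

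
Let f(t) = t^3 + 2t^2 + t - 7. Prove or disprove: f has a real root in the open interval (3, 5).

No.

The endpoint values f(3) = 41 and f(5) = 173 are both positive. Claim: f(t) > 0 for every t in (3, 5).
Substitute t = 3 + u, where 0 < u < 2 on the interval. Expanding, f(3 + u) = u^3 + 11u^2 + 40u + 41.
The nonzero coefficients here are all positive, so for u > 0 every term is positive (or zero), and the constant term 41 is strictly positive.
Therefore f(t) > 0 throughout (3, 5), and f has no zero there.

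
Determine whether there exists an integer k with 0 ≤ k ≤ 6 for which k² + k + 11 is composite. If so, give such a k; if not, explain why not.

There is no such integer k in that range.

The values for k = 0, 1, …, 6 are 11, 13, 17, 23, 31, 41, 53, and each of these is prime.
So no value in the range makes the expression composite.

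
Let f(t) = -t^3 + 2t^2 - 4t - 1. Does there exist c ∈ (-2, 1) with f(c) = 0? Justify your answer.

f(-2) = 23 and f(1) = -4, which have opposite signs.
Since f is a polynomial it is continuous on [-2, 1].
By the Intermediate Value Theorem, f takes the value 0 somewhere in the open interval.

Such a root exists.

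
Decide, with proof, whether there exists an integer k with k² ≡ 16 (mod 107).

k = 103

Take k = 103. Then 103² = 10609 = 99·107 + 16, so 103² ≡ 16 (mod 107).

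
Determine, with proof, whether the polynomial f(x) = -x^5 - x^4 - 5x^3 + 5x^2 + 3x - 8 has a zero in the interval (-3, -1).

Yes, f has a root in the interval.

f(-3) = 325 and f(-1) = -1, which have opposite signs.
As a polynomial, f is continuous on every closed interval.
By the Intermediate Value Theorem f must vanish at some point of (-3, -1).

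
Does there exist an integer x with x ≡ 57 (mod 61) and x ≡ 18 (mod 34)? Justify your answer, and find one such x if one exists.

The moduli 61 and 34 are coprime, so by the Chinese Remainder Theorem a unique solution modulo 2074 exists.
Any solution of the first congruence is x = 57 + 61t; substituting into the second, 61t ≡ 18 − 57 ≡ 29 (mod 34).
61 ≡ 27 (mod 34), so this reads 27t ≡ 29 (mod 34). Invert 27 mod 34 by the Euclidean algorithm: 34 = 1·27 + 7, 27 = 3·7 + 6, 7 = 1·6 + 1, 6 = 6·1 + 0; back-substituting, 1 = 7 − 1·6 = 7 − (27 − 3·7) = −27 + 4·7 = −27 + 4·(34 − 1·27) = 4·34 − 5·27. Hence 27·(-5) ≡ 1, so 27⁻¹ ≡ -5 ≡ 29 (mod 34).
Multiplying by 29: t ≡ 29·29 = 841 ≡ 25 (mod 34).
Taking t = 25 gives x = 57 + 61·25 = 1582.
Verify: 1582 = 25·61 + 57 and 1582 = 46·34 + 18. ✓

x = 1582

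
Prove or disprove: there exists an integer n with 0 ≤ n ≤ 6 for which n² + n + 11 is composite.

No such integer n in that range exists.

The values for n = 0, 1, …, 6 are 11, 13, 17, 23, 31, 41, 53, and each of these is prime.
So no value in the range makes the expression composite.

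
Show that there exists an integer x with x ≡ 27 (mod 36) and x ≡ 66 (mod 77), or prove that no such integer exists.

x = 1683

The moduli 36 and 77 are coprime, so by the Chinese Remainder Theorem a unique solution modulo 2772 exists.
Write x = 27 + 36t and require 27 + 36t ≡ 66 (mod 77), i.e. 36t ≡ 39 (mod 77).
Note 36·15 = 540 ≡ 1 (mod 77) (as 540 − 1 = 7·77), so 36⁻¹ ≡ 15.
Therefore t ≡ 15·39 = 585 ≡ 46 (mod 77).
Taking t = 46 gives x = 27 + 36·46 = 1683.
Check: 1683 mod 36 = 27, 1683 mod 77 = 66. ✓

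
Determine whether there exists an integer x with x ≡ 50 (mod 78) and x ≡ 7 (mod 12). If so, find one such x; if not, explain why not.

Both moduli are multiples of 6 = gcd(78, 12), so any solution would satisfy x ≡ 50 and x ≡ 7 modulo 6 simultaneously.
However 50 ≡ 2 and 7 ≡ 1 (mod 6), and 2 ≠ 1.
Therefore no such x exists.

No such integer exists.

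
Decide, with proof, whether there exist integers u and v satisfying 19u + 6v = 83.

19 and 6 are coprime, so 19u + 6v ranges over all of ℤ.
Run the Euclidean algorithm on 19 and 6: 19 = 3·6 + 1, 6 = 6·1 + 0.
Back-substituting, 1 = 19 − 3·6; that is, 19·1 + 6·(-3) = 1.
Scaling by 83 gives the particular solution (u, v) = (83, -249).
Shifting by a multiple of (6, −19) keeps it a solution: u = 83 − 13·6 = 5, v = -249 + 13·19 = -2.
Indeed 19·5 + 6·(-2) = 95 − 12 = 83.

u = 5, v = -2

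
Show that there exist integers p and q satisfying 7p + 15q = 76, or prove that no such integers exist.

p = 13, q = -1

7 and 15 are coprime, so 7p + 15q ranges over all of ℤ.
Dividing repeatedly: 15 = 2·7 + 1, 7 = 7·1 + 0.
Back-substituting, 1 = 15 − 2·7; that is, 7·(-2) + 15·1 = 1.
Times 76: 7·(-152) + 15·76 = 76, so (-152, 76) solves it.
Shifting by a multiple of (15, −7) keeps it a solution: p = -152 + 11·15 = 13, q = 76 − 11·7 = -1.
Check: 7·13 + 15·(-1) = 91 − 15 = 76. ✓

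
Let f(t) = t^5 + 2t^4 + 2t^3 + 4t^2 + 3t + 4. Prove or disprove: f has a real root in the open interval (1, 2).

The endpoint values f(1) = 16 and f(2) = 106 are both positive. Claim: f(t) > 0 for every t in (1, 2).
Substitute t = 1 + u, where 0 < u < 1 on the interval. Expanding, f(1 + u) = u^5 + 7u^4 + 20u^3 + 32u^2 + 30u + 16.
The nonzero coefficients here are all positive, so for u > 0 every term is positive (or zero), and the constant term 16 is strictly positive.
Therefore f(t) > 0 throughout (1, 2), and f has no zero there.

No.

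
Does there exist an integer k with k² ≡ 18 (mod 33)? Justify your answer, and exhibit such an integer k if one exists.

No, no such integer exists.

Since 11 ∣ 33, a solution of k² ≡ 18 (mod 33) would also satisfy k² ≡ 18 ≡ 7 (mod 11).
Computing k² mod 11 for k = 0, 1, …, 5 (enough, by the symmetry k ↦ 11 − k) gives 0, 1, 4, 9, 5, 3.
So the quadratic residues mod 11 are {0, 1, 3, 4, 5, 9}, and 7 is not among them.
Therefore k² ≡ 18 (mod 33) has no solution.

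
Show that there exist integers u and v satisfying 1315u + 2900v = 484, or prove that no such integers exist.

Any value of 1315u + 2900v is a multiple of gcd(1315, 2900) = 5.
But 484 is not a multiple of 5 (it leaves remainder 4).
Therefore 1315u + 2900v = 484 has no solution in integers.

No such integers exist.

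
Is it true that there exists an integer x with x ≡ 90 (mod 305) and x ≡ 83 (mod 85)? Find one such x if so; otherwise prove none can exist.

gcd(305, 85) = 5. If x ≡ 90 (mod 305) and x ≡ 83 (mod 85), then x ≡ 90 (mod 5) and x ≡ 83 (mod 5).
However 90 ≡ 0 and 83 ≡ 3 (mod 5), and 0 ≠ 3.
Therefore no such x exists.

No, no such integer exists.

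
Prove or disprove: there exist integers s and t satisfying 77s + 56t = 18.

gcd(77, 56) = 7, so every integer of the form 77s + 56t is a multiple of 7.
However 18 leaves remainder 4 on division by 7.
Therefore 77s + 56t = 18 has no solution in integers.

No such integers exist.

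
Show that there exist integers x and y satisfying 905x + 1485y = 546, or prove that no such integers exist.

No, no such integers exist.

Any value of 905x + 1485y is a multiple of gcd(905, 1485) = 5.
But 546 = 5·109 + 1, so 5 ∤ 546.
Therefore 905x + 1485y = 546 has no solution in integers.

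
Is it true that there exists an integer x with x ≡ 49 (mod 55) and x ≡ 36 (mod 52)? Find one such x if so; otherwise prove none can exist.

x = 764

The moduli 55 and 52 are coprime, so by the Chinese Remainder Theorem a unique solution modulo 2860 exists.
Any solution of the first congruence is x = 49 + 55t; substituting into the second, 55t ≡ 36 − 49 ≡ 39 (mod 52).
55 ≡ 3 (mod 52), so this reads 3t ≡ 39 (mod 52). To invert 3 modulo 52: 52 = 17·3 + 1, 3 = 3·1 + 0, and unwinding, 1 = 52 − 17·3. Thus 3⁻¹ ≡ -17 ≡ 35 (mod 52).
Therefore t ≡ 35·39 = 1365 ≡ 13 (mod 52).
Taking t = 13 gives x = 49 + 55·13 = 764.
Indeed 764 ≡ 49 (mod 55) and 764 ≡ 36 (mod 52).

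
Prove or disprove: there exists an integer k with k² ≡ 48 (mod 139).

No, no such integer exists.

Apply Euler's criterion with the prime 139: 48 is a quadratic residue iff 48^69 ≡ 1 (mod 139), and a non-residue iff it is ≡ −1.
Squaring successively (mod 139): 48^2 = 2304 ≡ 80; 48^4 ≡ 80² = 6400 ≡ 6; 48^8 ≡ 6² = 36 ≡ 36; 48^16 ≡ 36² = 1296 ≡ 45; 48^32 ≡ 45² = 2025 ≡ 79; 48^64 ≡ 79² = 6241 ≡ 125.
Since 69 = 64 + 4 + 1, 48^69 ≡ 125 · 6 · 48; multiplying out mod 139: 125·6 = 750 ≡ 55, then 55·48 = 2640 ≡ 138. Thus 48^69 ≡ 138 ≡ −1 (mod 139).
The value −1 means 48 is a non-residue modulo 139, so k² ≡ 48 (mod 139) is impossible.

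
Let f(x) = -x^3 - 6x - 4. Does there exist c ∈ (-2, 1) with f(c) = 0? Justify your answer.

Yes, such a c exists.

f(-2) = 16 and f(1) = -11, which have opposite signs.
Since f is a polynomial it is continuous on [-2, 1].
So by the Intermediate Value Theorem there is a c strictly between -2 and 1 with f(c) = 0.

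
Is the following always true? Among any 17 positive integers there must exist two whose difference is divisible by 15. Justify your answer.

Yes.

Each integer lies in one of the 15 residue classes modulo 15.
Since 17 > 15, two of the 17 integers must share a residue class by the pigeonhole principle; call them a and b.
Then a ≡ b (mod 15), i.e. 15 ∣ (a − b).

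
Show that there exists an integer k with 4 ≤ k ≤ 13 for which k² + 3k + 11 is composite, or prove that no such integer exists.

At k = 7: 7² + 3·7 + 11 = 81 = 3·27, which is composite.

k = 7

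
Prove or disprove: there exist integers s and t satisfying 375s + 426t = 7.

No such integers exist.

Any value of 375s + 426t is a multiple of gcd(375, 426) = 3.
However 7 leaves remainder 1 on division by 3.
Hence no integers s, t satisfy the equation.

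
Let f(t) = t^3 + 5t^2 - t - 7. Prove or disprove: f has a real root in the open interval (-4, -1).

Such a root exists.

f(-4) = 13 and f(-1) = -2, which have opposite signs.
As a polynomial, f is continuous on every closed interval.
By the Intermediate Value Theorem f must vanish at some point of (-4, -1).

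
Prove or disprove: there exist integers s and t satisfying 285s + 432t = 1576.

Any value of 285s + 432t is a multiple of gcd(285, 432) = 3.
But 1576 = 3·525 + 1, so 3 ∤ 1576.
Hence no integers s, t satisfy the equation.

No such integers exist.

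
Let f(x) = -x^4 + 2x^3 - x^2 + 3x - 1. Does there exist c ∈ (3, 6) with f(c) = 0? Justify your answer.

The endpoint values f(3) = -28 and f(6) = -883 are both negative. Claim: f(x) < 0 for every x in (3, 6).
Substitute x = 3 + u, where 0 < u < 3 on the interval. Expanding, f(3 + u) = -u^4 - 10u^3 - 37u^2 - 57u - 28.
The nonzero coefficients here are all negative, so for u > 0 every term is negative (or zero), and the constant term -28 is strictly negative.
So f is strictly negative on (3, 6); no root exists in the interval.

f has no root in that interval.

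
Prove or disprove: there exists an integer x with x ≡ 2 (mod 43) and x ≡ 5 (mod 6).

gcd(43, 6) = 1, so the Chinese Remainder Theorem guarantees exactly one residue class mod 258 satisfying both.
Any solution of the first congruence is x = 2 + 43t; substituting into the second, 43t ≡ 5 − 2 ≡ 3 (mod 6).
43 ≡ 1 (mod 6), so this reads 1t ≡ 3 (mod 6). So t ≡ 3 (mod 6).
With t = 3: x = 2 + 43·3 = 131.
Indeed 131 ≡ 2 (mod 43) and 131 ≡ 5 (mod 6).

x = 131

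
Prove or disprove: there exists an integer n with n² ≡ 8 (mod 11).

Squares mod 11 repeat after n = 5 (as (−n)² = n²); for n = 0..5 they are 0, 1, 4, 9, 5, 3.
So the quadratic residues mod 11 are {0, 1, 3, 4, 5, 9}, and 8 is not among them.
Hence no integer n has n² ≡ 8 (mod 11).

There is no such integer.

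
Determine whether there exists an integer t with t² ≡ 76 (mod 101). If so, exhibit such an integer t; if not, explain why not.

Take t = 51. Then 51² = 2601 = 25·101 + 76, so 51² ≡ 76 (mod 101).

t = 51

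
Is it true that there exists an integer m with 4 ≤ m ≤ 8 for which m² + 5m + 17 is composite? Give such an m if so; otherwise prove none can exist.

m = 8

At m = 8: 8² + 5·8 + 17 = 121 = 11·11, which is composite.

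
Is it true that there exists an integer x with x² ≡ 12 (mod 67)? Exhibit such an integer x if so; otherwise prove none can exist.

No such integer exists.

67 is prime, so by Euler's criterion 12 is a square mod 67 iff 12^((67−1)/2) = 12^33 ≡ 1 (mod 67).
Squaring successively (mod 67): 12^2 = 144 ≡ 10; 12^4 ≡ 10² = 100 ≡ 33; 12^8 ≡ 33² = 1089 ≡ 17; 12^16 ≡ 17² = 289 ≡ 21; 12^32 ≡ 21² = 441 ≡ 39.
Since 33 = 32 + 1, 12^33 ≡ 39 · 12; multiplying out mod 67: 39·12 = 468 ≡ 66. Thus 12^33 ≡ 66 ≡ −1 (mod 67).
The value −1 means 12 is a non-residue modulo 67, so x² ≡ 12 (mod 67) is impossible.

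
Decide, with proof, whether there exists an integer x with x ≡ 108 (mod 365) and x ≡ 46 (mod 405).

Both moduli are multiples of 5 = gcd(365, 405), so any solution would satisfy x ≡ 108 and x ≡ 46 modulo 5 simultaneously.
But 108 mod 5 = 3 while 46 mod 5 = 1, a contradiction.
So no integer satisfies both congruences.

There is no such integer.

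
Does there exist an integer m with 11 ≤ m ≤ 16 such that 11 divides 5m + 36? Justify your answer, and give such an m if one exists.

There is no such integer m in that range.

For m = 11, 12, …, 16 the values of 5m + 36 modulo 11 are 3, 8, 2, 7, 1, 6 respectively.
None is 0, so 11 never divides 5m + 36 on this range.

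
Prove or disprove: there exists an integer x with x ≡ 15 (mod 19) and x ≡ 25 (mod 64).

x = 281

The moduli 19 and 64 are coprime, so by the Chinese Remainder Theorem a unique solution modulo 1216 exists.
Write x = 15 + 19t and require 15 + 19t ≡ 25 (mod 64), i.e. 19t ≡ 10 (mod 64).
Invert 19 mod 64 by the Euclidean algorithm: 64 = 3·19 + 7, 19 = 2·7 + 5, 7 = 1·5 + 2, 5 = 2·2 + 1, 2 = 2·1 + 0; back-substituting, 1 = 5 − 2·2 = 5 − 2·(7 − 1·5) = −2·7 + 3·5 = −2·7 + 3·(19 − 2·7) = 3·19 − 8·7 = 3·19 − 8·(64 − 3·19) = −8·64 + 27·19. Hence 19·27 ≡ 1, so 19⁻¹ ≡ 27 (mod 64).
Multiplying by 27: t ≡ 27·10 = 270 ≡ 14 (mod 64).
Taking t = 14 gives x = 15 + 19·14 = 281.
Indeed 281 ≡ 15 (mod 19) and 281 ≡ 25 (mod 64).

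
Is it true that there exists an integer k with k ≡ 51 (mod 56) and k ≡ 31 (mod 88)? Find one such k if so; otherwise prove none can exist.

Both moduli are multiples of 8 = gcd(56, 88), so any solution would satisfy k ≡ 51 and k ≡ 31 modulo 8 simultaneously.
However 51 ≡ 3 and 31 ≡ 7 (mod 8), and 3 ≠ 7.
Hence the system has no solution.

No, no such integer exists.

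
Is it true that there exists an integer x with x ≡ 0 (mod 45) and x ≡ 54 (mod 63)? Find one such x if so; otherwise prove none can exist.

x = 180

The moduli are not coprime: gcd(45, 63) = 9. Compatibility requires 9 ∣ (54 − 0) = 54, which holds, so solutions exist.
The integers ≡ 0 (mod 45) are 0, 45, 90, 135, 180, …; their remainders mod 63 are 0, 45, 27, 9, 54, so x = 180 is the first that is ≡ 54 (mod 63).
Indeed 180 ≡ 0 (mod 45) and 180 ≡ 54 (mod 63).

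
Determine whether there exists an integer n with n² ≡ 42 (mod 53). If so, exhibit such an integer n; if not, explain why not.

n = 25

Take n = 25. Then 25² = 625 = 11·53 + 42, so 25² ≡ 42 (mod 53).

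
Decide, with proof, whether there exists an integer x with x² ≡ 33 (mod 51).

Take x = 21. Then 21² = 441 = 8·51 + 33, so 21² ≡ 33 (mod 51).

x = 21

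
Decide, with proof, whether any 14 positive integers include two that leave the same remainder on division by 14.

No; for instance {67, 68, 69, 70, 71, 72, 73, 74, 75, 76, 77, 78, 79, 80} is a counterexample.

Try 14 consecutive integers, 67, 68, …, 80. Their remainders mod 14 are 11, 12, 13, 0, 1, 2, 3, 4, 5, 6, 7, 8, 9, 10 — pairwise different, as any 14 ≤ 14 consecutive integers have distinct residues.
Hence this collection has no pair with equal remainders mod 14, disproving the claim.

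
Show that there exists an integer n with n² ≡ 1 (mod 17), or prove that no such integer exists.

Take n = 16. Then 16² = 256 = 15·17 + 1, so 16² ≡ 1 (mod 17).

n = 16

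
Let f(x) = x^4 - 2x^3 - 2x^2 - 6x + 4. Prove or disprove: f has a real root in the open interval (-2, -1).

The endpoint values f(-2) = 40 and f(-1) = 11 are both positive. Claim: f(x) > 0 for every x in (-2, -1).
Substitute x = -1 − u, where 0 < u < 1 on the interval. Expanding, f(-1 − u) = u^4 + 6u^3 + 10u^2 + 12u + 11.
All 5 nonzero coefficients of this polynomial in u are positive; hence for u > 0 the value is a sum of positive terms (the constant 11 among them).
Therefore f(x) > 0 throughout (-2, -1), and f has no zero there.

f has no root in that interval.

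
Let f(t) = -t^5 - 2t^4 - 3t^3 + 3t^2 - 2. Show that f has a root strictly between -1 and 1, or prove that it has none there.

Such a root exists.

f(-1) = 3 and f(1) = -5, which have opposite signs.
As a polynomial, f is continuous on every closed interval.
By the Intermediate Value Theorem f must vanish at some point of (-1, 1).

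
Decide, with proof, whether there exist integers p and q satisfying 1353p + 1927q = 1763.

Since gcd(1353, 1927) = 41 and 1763 = 41·43, Bézout's identity guarantees a solution.
Dividing through by 41 reduces the equation to 33p + 47q = 43.
Euclidean algorithm: 47 = 1·33 + 14, 33 = 2·14 + 5, 14 = 2·5 + 4, 5 = 1·4 + 1, 4 = 4·1 + 0.
Working back up the chain: 1 = 5 − 1·4 = 5 − (14 − 2·5) = −14 + 3·5 = −14 + 3·(33 − 2·14) = 3·33 − 7·14 = 3·33 − 7·(47 − 1·33) = −7·47 + 10·33. So 33·10 + 47·(-7) = 1.
Times 43: 33·430 + 47·(-301) = 43, so (430, -301) solves it.
The general solution is p = 430 + 47k, q = -301 − 33k; taking k = -9 gives the smaller pair p = 7, q = -4.
Check: 1353·7 + 1927·(-4) = 9471 − 7708 = 1763. ✓

p = 7, q = -4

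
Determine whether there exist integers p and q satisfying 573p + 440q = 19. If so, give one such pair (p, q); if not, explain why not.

Since gcd(573, 440) = 1, every integer is an integer combination of 573 and 440.
Dividing repeatedly: 573 = 1·440 + 133, 440 = 3·133 + 41, 133 = 3·41 + 10, 41 = 4·10 + 1, 10 = 10·1 + 0.
Back-substituting, 1 = 41 − 4·10 = 41 − 4·(133 − 3·41) = −4·133 + 13·41 = −4·133 + 13·(440 − 3·133) = 13·440 − 43·133 = 13·440 − 43·(573 − 1·440) = −43·573 + 56·440; that is, 573·(-43) + 440·56 = 1.
Times 19: 573·(-817) + 440·1064 = 19, so (-817, 1064) solves it.
The general solution is p = -817 + 440k, q = 1064 − 573k; taking k = 2 gives the smaller pair p = 63, q = -82.
Check: 573·63 + 440·(-82) = 36099 − 36080 = 19. ✓

p = 63, q = -82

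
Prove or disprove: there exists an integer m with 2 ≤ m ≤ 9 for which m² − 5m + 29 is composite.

m = 4

At m = 4: 4² − 5·4 + 29 = 25 = 5·5, which is composite.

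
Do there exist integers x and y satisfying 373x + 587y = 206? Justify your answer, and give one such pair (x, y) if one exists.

373 and 587 are coprime, so 373x + 587y ranges over all of ℤ.
Euclidean algorithm: 587 = 1·373 + 214, 373 = 1·214 + 159, 214 = 1·159 + 55, 159 = 2·55 + 49, 55 = 1·49 + 6, 49 = 8·6 + 1, 6 = 6·1 + 0.
Back-substituting, 1 = 49 − 8·6 = 49 − 8·(55 − 1·49) = −8·55 + 9·49 = −8·55 + 9·(159 − 2·55) = 9·159 − 26·55 = 9·159 − 26·(214 − 1·159) = −26·214 + 35·159 = −26·214 + 35·(373 − 1·214) = 35·373 − 61·214 = 35·373 − 61·(587 − 1·373) = −61·587 + 96·373; that is, 373·96 + 587·(-61) = 1.
Multiplying through by 206: x = 96·206 = 19776, y = (-61)·206 = -12566 is a solution.
Shifting by a multiple of (587, −373) keeps it a solution: x = 19776 − 33·587 = 405, y = -12566 + 33·373 = -257.
Check: 373·405 + 587·(-257) = 151065 − 150859 = 206. ✓

x = 405, y = -257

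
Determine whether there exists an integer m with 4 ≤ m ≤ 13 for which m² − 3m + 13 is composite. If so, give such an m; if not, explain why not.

At m = 12: 12² − 3·12 + 13 = 121 = 11·11, which is composite.

m = 12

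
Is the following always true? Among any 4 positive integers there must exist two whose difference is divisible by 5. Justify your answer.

No, the set {21, 22, 23, 24} is a counterexample.

Try 4 consecutive integers, 21, 22, 23, 24. Their remainders mod 5 are 1, 2, 3, 4 — pairwise different, as any 4 ≤ 5 consecutive integers have distinct residues.
Any two of them differ by at most 3 < 5 and by at least 1, so no difference is a multiple of 5.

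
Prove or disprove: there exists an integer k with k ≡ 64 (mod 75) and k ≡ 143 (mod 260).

No such integer exists.

Reduce both congruences modulo 5, which divides 75 and 260: they say k ≡ 64 (mod 5) and k ≡ 143 (mod 5).
But 64 mod 5 = 4 while 143 mod 5 = 3, a contradiction.
So no integer satisfies both congruences.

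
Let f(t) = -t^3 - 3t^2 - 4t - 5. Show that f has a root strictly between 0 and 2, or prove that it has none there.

f has no root in that interval.

f(0) = -5 and f(2) = -33, both negative.
The derivative f'(t) = -3t^2 - 6t - 4 is a quadratic with discriminant (-6)² − 4·(-3)·(-4) = -12 < 0; it never vanishes, so it is always negative (sign of the leading coefficient).
So f is strictly decreasing; between 0 and 2 its values lie between f(0) = -5 and f(2) = -33, all negative. Therefore f has no root in (0, 2).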